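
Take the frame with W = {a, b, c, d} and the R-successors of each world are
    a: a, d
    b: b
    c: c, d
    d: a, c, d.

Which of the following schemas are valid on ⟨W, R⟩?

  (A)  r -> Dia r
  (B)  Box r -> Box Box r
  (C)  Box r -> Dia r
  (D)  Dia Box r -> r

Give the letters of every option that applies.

R is reflexive: each world relates to itself.
R is symmetric: every R-edge is matched by its reverse.
R is not transitive: a R d and d R c but not a R c.
R is serial: every world has an R-successor.
(A) r -> Dia r (the dual of axiom T) characterises the reflexive frames. R is reflexive — valid.
(B) Box r -> Box Box r is axiom 4; it is valid on a frame exactly when R is transitive. R is not transitive, so not valid.
(C) Box r -> Dia r is axiom D; it is valid on a frame exactly when R is serial. R is serial, so valid.
(D) the dual of axiom B: valid iff R is symmetric. R is symmetric — valid.

A, C, D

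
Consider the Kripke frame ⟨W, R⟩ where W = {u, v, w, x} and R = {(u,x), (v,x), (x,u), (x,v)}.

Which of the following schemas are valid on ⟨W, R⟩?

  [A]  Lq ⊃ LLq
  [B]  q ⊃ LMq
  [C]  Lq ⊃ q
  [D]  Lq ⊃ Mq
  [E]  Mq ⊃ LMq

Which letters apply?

B

R is not reflexive: not u R u.
R is symmetric: every R-edge is matched by its reverse.
R is not transitive: u R x and x R u but not u R u.
R is not euclidean: x R u and x R v but not u R v.
R is not serial: w has no R-successor.
(A) Lq ⊃ LLq (axiom 4) characterises the transitive frames. R is not transitive — not valid.
(B) q ⊃ LMq is axiom B; it is valid on a frame exactly when R is symmetric. R is symmetric, so valid.
(C) Lq ⊃ q is axiom T; it is valid on a frame exactly when R is reflexive. R is not reflexive, so not valid.
(D) Lq ⊃ Mq (axiom D) characterises the serial frames. R is not serial — not valid.
(E) Mq ⊃ LMq (axiom 5) characterises the euclidean frames. R is not euclidean — not valid.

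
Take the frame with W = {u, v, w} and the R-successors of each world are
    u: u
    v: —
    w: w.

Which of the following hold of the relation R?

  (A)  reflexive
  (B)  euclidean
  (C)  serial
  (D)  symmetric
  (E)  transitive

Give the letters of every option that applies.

B, D, E

(A) not reflexive: not v R v.
(B) euclidean: any two R-successors of the same world are R-related.
(C) not serial: v has no R-successor.
(D) symmetric: every R-edge is matched by its reverse.
(E) transitive: R is closed under composition.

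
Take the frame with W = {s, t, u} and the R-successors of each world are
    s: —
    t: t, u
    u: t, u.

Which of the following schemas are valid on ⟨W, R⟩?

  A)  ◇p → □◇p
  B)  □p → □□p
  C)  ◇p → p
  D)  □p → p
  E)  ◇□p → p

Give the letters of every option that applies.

A, B, E

R is not reflexive: not s R s.
R is symmetric: every R-edge is matched by its reverse.
R is transitive: R is closed under composition.
R is euclidean: any two R-successors of the same world are R-related.
R is not a subset of the identity: t R u with t ≠ u.
(A) ◇p → □◇p is axiom 5, which corresponds to the euclidean property. R is euclidean — valid.
(B) axiom 4: valid iff R is transitive. R is transitive — valid.
(C) ◇p → p is the converse of T; it holds exactly when R ⊆ identity. Here R ⊄ identity — not valid.
(D) □p → p (axiom T) characterises the reflexive frames. R is not reflexive — not valid.
(E) ◇□p → p is the dual of axiom B; it is valid on a frame exactly when R is symmetric. R is symmetric, so valid.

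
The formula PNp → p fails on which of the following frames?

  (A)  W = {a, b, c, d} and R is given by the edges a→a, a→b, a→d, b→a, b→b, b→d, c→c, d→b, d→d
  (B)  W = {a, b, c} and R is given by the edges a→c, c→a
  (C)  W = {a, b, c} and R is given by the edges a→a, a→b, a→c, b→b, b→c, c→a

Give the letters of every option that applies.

A, C

The schema PNp → p is the dual of axiom B; it is valid on a frame iff R is symmetric.
(A) R is not symmetric (a R d but not d R a), so the schema fails here.
(B) R is symmetric (every R-edge is matched by its reverse), so the schema is valid here.
(C) R is not symmetric (a R b but not b R a), so the schema fails here.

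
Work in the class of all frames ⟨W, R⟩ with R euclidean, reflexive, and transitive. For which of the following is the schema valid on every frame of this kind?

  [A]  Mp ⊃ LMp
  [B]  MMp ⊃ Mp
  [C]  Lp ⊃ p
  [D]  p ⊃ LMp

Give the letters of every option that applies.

A, B, C, D

A relation that is euclidean, reflexive, and transitive is also serial and symmetric.
(A) Mp ⊃ LMp is axiom 5, which corresponds to the euclidean property. Every such R is euclidean — valid.
(B) MMp ⊃ Mp (the dual of axiom 4) characterises the transitive frames. Every such R is transitive — valid.
(C) Lp ⊃ p (axiom T) characterises the reflexive frames. Every such R is reflexive — valid.
(D) p ⊃ LMp (axiom B) characterises the symmetric frames. Every such R is symmetric — valid.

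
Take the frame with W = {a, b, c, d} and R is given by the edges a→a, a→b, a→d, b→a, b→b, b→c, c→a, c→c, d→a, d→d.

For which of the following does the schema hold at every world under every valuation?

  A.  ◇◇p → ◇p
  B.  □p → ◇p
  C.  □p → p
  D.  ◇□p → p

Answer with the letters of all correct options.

B, C

R is reflexive: each world relates to itself.
R is not symmetric: b R c but not c R b.
R is not transitive: a R b and b R c but not a R c.
R is serial: every world has an R-successor.
(A) the dual of axiom 4: valid iff R is transitive. R is not transitive — not valid.
(B) □p → ◇p is axiom D, which corresponds to seriality. R is serial — valid.
(C) □p → p is axiom T; it is valid on a frame exactly when R is reflexive. R is reflexive, so valid.
(D) ◇□p → p is the dual of axiom B, which corresponds to symmetry. R is not symmetric — not valid.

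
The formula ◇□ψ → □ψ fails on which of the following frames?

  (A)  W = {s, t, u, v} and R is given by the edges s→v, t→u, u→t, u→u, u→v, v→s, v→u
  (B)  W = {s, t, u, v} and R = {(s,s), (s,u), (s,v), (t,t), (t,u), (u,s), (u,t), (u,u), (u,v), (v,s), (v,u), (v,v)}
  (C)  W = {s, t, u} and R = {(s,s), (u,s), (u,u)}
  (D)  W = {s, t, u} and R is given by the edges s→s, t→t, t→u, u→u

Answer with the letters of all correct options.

The schema ◇□ψ → □ψ is the dual of axiom 5; it is valid on a frame iff R is euclidean.
(A) R is not euclidean (u R t and u R v but not t R v), so the schema fails here.
(B) R is not euclidean (u R s and u R t but not s R t), so the schema fails here.
(C) R is not euclidean (u R s and u R u but not s R u), so the schema fails here.
(D) R is not euclidean (t R u and t R t but not u R t), so the schema fails here.

A, B, C, D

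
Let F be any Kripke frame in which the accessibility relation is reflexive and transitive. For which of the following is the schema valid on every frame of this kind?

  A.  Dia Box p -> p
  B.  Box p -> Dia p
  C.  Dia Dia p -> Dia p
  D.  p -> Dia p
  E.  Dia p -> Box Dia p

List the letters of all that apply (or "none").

B, C, D

Reflexive relations are serial.
(A) the dual of axiom B: valid iff R is symmetric. Such an R need not be symmetric — not valid.
(B) Box p -> Dia p is axiom D; it is valid on a frame exactly when R is serial. Every such R is serial, so valid.
(C) Dia Dia p -> Dia p is the dual of axiom 4; it is valid on a frame exactly when R is transitive. Every such R is transitive, so valid.
(D) the dual of axiom T: valid iff R is reflexive. Every such R is reflexive — valid.
(E) Dia p -> Box Dia p is axiom 5; it is valid on a frame exactly when R is euclidean. Such an R need not be euclidean, so not valid.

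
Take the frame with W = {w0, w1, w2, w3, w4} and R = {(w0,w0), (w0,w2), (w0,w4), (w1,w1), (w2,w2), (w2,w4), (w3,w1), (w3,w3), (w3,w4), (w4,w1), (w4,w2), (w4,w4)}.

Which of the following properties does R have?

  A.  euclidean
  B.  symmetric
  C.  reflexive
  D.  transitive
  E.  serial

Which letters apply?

(A) not euclidean: w0 R w2 and w0 R w0 but not w2 R w0.
(B) not symmetric: w0 R w2 but not w2 R w0.
(C) reflexive: each world relates to itself.
(D) not transitive: w0 R w4 and w4 R w1 but not w0 R w1.
(E) serial: every world has an R-successor.

C, E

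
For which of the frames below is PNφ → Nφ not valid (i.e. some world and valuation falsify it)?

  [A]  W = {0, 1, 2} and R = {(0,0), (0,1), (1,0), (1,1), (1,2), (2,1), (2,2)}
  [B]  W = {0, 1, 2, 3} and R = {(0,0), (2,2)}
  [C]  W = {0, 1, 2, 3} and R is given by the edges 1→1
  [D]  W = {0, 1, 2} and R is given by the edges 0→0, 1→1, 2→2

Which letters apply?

A

The schema PNφ → Nφ is the dual of axiom 5; it is valid on a frame iff R is euclidean.
(A) R is not euclidean (1 R 0 and 1 R 2 but not 0 R 2), so the schema fails here.
(B) R is euclidean (any two R-successors of the same world are R-related), so the schema is valid here.
(C) R is euclidean (any two R-successors of the same world are R-related), so the schema is valid here.
(D) R is euclidean (any two R-successors of the same world are R-related), so the schema is valid here.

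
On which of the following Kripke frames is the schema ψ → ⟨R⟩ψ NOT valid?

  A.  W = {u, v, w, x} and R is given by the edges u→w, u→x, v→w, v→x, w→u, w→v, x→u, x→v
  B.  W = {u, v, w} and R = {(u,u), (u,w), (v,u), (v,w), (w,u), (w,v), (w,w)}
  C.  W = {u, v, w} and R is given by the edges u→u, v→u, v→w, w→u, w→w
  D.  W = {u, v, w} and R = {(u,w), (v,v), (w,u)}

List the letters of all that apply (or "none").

A, B, C, D

The schema ψ → ⟨R⟩ψ is the dual of axiom T; it is valid on a frame iff R is reflexive.
(A) R is not reflexive (not u R u), so the schema fails here.
(B) R is not reflexive (not v R v), so the schema fails here.
(C) R is not reflexive (not v R v), so the schema fails here.
(D) R is not reflexive (not u R u), so the schema fails here.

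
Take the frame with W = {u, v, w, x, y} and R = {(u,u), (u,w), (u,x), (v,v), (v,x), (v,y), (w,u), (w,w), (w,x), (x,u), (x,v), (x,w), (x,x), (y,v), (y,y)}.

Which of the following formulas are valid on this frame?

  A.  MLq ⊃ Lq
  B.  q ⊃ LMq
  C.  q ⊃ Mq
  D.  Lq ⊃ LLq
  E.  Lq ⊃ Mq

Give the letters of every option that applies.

B, C, E

R is reflexive: each world relates to itself.
R is symmetric: every R-edge is matched by its reverse.
R is not transitive: u R x and x R v but not u R v.
R is not euclidean: v R x and v R y but not x R y.
R is serial: every world has an R-successor.
(A) MLq ⊃ Lq (the dual of axiom 5) characterises the euclidean frames. R is not euclidean — not valid.
(B) axiom B: valid iff R is symmetric. R is symmetric — valid.
(C) the dual of axiom T: valid iff R is reflexive. R is reflexive — valid.
(D) Lq ⊃ LLq is axiom 4; it is valid on a frame exactly when R is transitive. R is not transitive, so not valid.
(E) Lq ⊃ Mq (axiom D) characterises the serial frames. R is serial — valid.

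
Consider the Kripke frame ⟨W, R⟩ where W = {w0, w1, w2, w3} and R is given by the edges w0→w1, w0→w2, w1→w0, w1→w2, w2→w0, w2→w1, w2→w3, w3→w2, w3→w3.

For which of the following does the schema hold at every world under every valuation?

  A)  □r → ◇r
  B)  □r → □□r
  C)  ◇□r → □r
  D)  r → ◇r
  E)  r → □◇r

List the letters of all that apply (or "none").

R is not reflexive: not w0 R w0.
R is symmetric: every R-edge is matched by its reverse.
R is not transitive: w0 R w1 and w1 R w0 but not w0 R w0.
R is not euclidean: w2 R w0 and w2 R w3 but not w0 R w3.
R is serial: every world has an R-successor.
(A) □r → ◇r (axiom D) characterises the serial frames. R is serial — valid.
(B) □r → □□r is axiom 4, which corresponds to transitivity. R is not transitive — not valid.
(C) ◇□r → □r (the dual of axiom 5) characterises the euclidean frames. R is not euclidean — not valid.
(D) r → ◇r is the dual of axiom T, which corresponds to reflexivity. R is not reflexive — not valid.
(E) axiom B: valid iff R is symmetric. R is symmetric — valid.

A, E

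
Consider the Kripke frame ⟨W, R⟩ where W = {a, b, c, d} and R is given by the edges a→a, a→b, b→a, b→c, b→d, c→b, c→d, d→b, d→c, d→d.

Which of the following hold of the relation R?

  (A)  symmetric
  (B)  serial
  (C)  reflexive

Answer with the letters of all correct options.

(A) symmetric: every R-edge is matched by its reverse.
(B) serial: every world has an R-successor.
(C) not reflexive: not b R b.

A, B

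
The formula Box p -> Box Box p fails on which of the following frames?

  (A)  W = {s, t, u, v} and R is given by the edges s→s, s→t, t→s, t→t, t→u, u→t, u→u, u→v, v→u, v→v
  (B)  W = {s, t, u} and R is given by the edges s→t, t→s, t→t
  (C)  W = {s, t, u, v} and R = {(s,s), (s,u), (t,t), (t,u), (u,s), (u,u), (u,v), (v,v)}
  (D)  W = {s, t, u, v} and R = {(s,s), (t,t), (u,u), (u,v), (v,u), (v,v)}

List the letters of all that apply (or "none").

A, B, C

The schema Box p -> Box Box p is axiom 4; it is valid on a frame iff R is transitive.
(A) R is not transitive (s R t and t R u but not s R u), so the schema fails here.
(B) R is not transitive (s R t and t R s but not s R s), so the schema fails here.
(C) R is not transitive (s R u and u R v but not s R v), so the schema fails here.
(D) R is transitive (R is closed under composition), so the schema is valid here.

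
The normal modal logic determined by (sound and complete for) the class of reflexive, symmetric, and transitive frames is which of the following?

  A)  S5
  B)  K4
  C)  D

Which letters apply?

A

(A) S5 is determined by exactly this class.
(B) K4 is determined by the class of transitive frames.
(C) D is determined by the class of serial frames.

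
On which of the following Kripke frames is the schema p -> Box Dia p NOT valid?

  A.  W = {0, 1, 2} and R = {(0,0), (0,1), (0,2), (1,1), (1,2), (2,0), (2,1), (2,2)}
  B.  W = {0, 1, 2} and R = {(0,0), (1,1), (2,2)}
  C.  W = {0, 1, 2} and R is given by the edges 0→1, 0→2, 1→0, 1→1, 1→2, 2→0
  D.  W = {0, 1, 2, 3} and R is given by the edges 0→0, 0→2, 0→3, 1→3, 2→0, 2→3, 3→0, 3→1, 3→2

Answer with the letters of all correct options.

The schema p -> Box Dia p is axiom B; it is valid on a frame iff R is symmetric.
(A) R is not symmetric (0 R 1 but not 1 R 0), so the schema fails here.
(B) R is symmetric (every R-edge is matched by its reverse), so the schema is valid here.
(C) R is not symmetric (1 R 2 but not 2 R 1), so the schema fails here.
(D) R is symmetric (every R-edge is matched by its reverse), so the schema is valid here.

A, C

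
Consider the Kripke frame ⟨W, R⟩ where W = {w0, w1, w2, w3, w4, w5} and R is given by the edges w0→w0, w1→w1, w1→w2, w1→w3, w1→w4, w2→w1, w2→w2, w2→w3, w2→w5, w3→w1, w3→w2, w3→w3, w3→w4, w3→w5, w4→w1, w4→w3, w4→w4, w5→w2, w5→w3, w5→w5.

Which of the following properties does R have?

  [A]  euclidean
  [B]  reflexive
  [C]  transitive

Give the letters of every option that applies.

(A) not euclidean: w1 R w2 and w1 R w4 but not w2 R w4.
(B) reflexive: each world relates to itself.
(C) not transitive: w1 R w2 and w2 R w5 but not w1 R w5.

B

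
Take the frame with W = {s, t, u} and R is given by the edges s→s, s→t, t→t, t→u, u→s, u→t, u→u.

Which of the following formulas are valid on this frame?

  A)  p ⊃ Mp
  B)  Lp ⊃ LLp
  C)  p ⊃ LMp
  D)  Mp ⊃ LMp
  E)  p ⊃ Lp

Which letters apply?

R is reflexive: each world relates to itself.
R is not symmetric: s R t but not t R s.
R is not transitive: s R t and t R u but not s R u.
R is not euclidean: s R t and s R s but not t R s.
R is not a subset of the identity: s R t with s ≠ t.
(A) p ⊃ Mp (the dual of axiom T) characterises the reflexive frames. R is reflexive — valid.
(B) Lp ⊃ LLp is axiom 4, which corresponds to transitivity. R is not transitive — not valid.
(C) p ⊃ LMp is axiom B; it is valid on a frame exactly when R is symmetric. R is not symmetric, so not valid.
(D) axiom 5: valid iff R is euclidean. R is not euclidean — not valid.
(E) p ⊃ Lp is valid only on frames where every R-edge is a self-loop. Here R ⊄ identity — not valid.

A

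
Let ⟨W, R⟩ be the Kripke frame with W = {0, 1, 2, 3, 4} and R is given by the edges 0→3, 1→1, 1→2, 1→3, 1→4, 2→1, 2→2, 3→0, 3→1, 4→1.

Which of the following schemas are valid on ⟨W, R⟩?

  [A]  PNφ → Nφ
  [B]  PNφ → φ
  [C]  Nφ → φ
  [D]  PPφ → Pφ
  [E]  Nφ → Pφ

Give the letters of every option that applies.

B, E

R is not reflexive: not 0 R 0.
R is symmetric: every R-edge is matched by its reverse.
R is not transitive: 0 R 3 and 3 R 0 but not 0 R 0.
R is not euclidean: 1 R 2 and 1 R 3 but not 2 R 3.
R is serial: every world has an R-successor.
(A) PNφ → Nφ is the dual of axiom 5, which corresponds to the euclidean property. R is not euclidean — not valid.
(B) the dual of axiom B: valid iff R is symmetric. R is symmetric — valid.
(C) Nφ → φ is axiom T; it is valid on a frame exactly when R is reflexive. R is not reflexive, so not valid.
(D) PPφ → Pφ is the dual of axiom 4; it is valid on a frame exactly when R is transitive. R is not transitive, so not valid.
(E) Nφ → Pφ is axiom D; it is valid on a frame exactly when R is serial. R is serial, so valid.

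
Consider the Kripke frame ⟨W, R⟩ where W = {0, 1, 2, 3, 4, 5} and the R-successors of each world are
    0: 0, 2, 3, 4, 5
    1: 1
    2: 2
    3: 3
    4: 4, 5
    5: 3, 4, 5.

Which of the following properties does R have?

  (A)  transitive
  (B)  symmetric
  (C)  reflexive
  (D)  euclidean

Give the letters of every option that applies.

(A) not transitive: 4 R 5 and 5 R 3 but not 4 R 3.
(B) not symmetric: 0 R 2 but not 2 R 0.
(C) reflexive: each world relates to itself.
(D) not euclidean: 0 R 2 and 0 R 0 but not 2 R 0.

C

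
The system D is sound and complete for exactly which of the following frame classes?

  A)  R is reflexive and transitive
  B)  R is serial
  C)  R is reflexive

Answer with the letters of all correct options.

(A) this class determines S4, not D.
(B) D is sound and complete for exactly this class.
(C) this class determines T (= KT), not D.

B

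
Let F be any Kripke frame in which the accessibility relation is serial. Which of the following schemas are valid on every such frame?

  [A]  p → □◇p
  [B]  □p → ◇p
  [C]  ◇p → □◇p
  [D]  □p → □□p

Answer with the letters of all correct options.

(A) p → □◇p (axiom B) characterises the symmetric frames. Such an R need not be symmetric — not valid.
(B) □p → ◇p (axiom D) characterises the serial frames. Every such R is serial — valid.
(C) ◇p → □◇p is axiom 5, which corresponds to the euclidean property. Such an R need not be euclidean — not valid.
(D) axiom 4: valid iff R is transitive. Such an R need not be transitive — not valid.

B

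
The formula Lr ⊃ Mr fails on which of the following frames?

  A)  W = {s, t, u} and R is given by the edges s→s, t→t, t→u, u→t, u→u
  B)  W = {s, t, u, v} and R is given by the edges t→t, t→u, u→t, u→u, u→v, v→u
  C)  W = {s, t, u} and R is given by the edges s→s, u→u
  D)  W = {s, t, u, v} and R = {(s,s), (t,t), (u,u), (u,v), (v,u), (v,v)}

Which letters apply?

B, C

The schema Lr ⊃ Mr is axiom D; it is valid on a frame iff R is serial.
(A) R is serial (every world has an R-successor), so the schema is valid here.
(B) R is not serial (s has no R-successor), so the schema fails here.
(C) R is not serial (t has no R-successor), so the schema fails here.
(D) R is serial (every world has an R-successor), so the schema is valid here.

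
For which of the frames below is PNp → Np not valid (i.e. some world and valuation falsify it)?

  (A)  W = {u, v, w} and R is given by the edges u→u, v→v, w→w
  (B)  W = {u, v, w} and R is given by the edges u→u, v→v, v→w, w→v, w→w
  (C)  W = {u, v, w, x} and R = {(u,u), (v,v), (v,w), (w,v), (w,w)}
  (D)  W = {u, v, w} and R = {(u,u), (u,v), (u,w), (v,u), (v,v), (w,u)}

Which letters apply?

D

The schema PNp → Np is the dual of axiom 5; it is valid on a frame iff R is euclidean.
(A) R is euclidean (any two R-successors of the same world are R-related), so the schema is valid here.
(B) R is euclidean (any two R-successors of the same world are R-related), so the schema is valid here.
(C) R is euclidean (any two R-successors of the same world are R-related), so the schema is valid here.
(D) R is not euclidean (u R v and u R w but not v R w), so the schema fails here.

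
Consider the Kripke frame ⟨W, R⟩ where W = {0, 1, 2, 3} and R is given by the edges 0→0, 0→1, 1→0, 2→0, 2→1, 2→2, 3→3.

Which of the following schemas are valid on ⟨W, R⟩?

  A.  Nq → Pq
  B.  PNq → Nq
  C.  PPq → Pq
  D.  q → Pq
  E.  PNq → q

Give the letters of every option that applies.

R is not reflexive: not 1 R 1.
R is not symmetric: 2 R 0 but not 0 R 2.
R is not transitive: 1 R 0 and 0 R 1 but not 1 R 1.
R is not euclidean: 2 R 0 and 2 R 2 but not 0 R 2.
R is serial: every world has an R-successor.
(A) Nq → Pq is axiom D, which corresponds to seriality. R is serial — valid.
(B) PNq → Nq (the dual of axiom 5) characterises the euclidean frames. R is not euclidean — not valid.
(C) PPq → Pq is the dual of axiom 4, which corresponds to transitivity. R is not transitive — not valid.
(D) q → Pq (the dual of axiom T) characterises the reflexive frames. R is not reflexive — not valid.
(E) PNq → q is the dual of axiom B, which corresponds to symmetry. R is not symmetric — not valid.

A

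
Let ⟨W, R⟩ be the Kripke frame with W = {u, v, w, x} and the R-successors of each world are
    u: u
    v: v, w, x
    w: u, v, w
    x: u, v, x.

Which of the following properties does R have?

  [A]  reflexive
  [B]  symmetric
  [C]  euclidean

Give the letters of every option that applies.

(A) reflexive: each world relates to itself.
(B) not symmetric: w R u but not u R w.
(C) not euclidean: v R w and v R x but not w R x.

A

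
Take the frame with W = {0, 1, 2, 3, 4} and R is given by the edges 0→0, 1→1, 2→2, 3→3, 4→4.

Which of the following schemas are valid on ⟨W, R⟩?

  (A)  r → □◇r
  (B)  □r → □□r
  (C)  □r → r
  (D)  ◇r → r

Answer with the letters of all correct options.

R is reflexive: each world relates to itself.
R is symmetric: every R-edge is matched by its reverse.
R is transitive: R is closed under composition.
R is a subset of the identity: every R-edge is a self-loop.
(A) r → □◇r (axiom B) characterises the symmetric frames. R is symmetric — valid.
(B) □r → □□r is axiom 4, which corresponds to transitivity. R is transitive — valid.
(C) □r → r (axiom T) characterises the reflexive frames. R is reflexive — valid.
(D) ◇r → r is the converse of T; it holds exactly when R ⊆ identity. Here R ⊆ identity — valid.

A, B, C, D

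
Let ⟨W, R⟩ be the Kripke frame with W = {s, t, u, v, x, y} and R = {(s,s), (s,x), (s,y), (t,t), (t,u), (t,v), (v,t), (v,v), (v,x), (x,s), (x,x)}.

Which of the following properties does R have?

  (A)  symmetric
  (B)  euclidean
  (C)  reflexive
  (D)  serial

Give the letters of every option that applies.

(A) not symmetric: s R y but not y R s.
(B) not euclidean: s R x and s R y but not x R y.
(C) not reflexive: not u R u.
(D) not serial: u has no R-successor.

none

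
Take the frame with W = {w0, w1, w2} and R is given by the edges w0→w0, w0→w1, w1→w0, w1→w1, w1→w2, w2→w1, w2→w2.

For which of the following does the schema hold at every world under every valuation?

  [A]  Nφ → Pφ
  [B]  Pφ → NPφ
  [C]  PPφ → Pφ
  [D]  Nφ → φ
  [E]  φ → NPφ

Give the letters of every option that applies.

A, D, E

R is reflexive: each world relates to itself.
R is symmetric: every R-edge is matched by its reverse.
R is not transitive: w0 R w1 and w1 R w2 but not w0 R w2.
R is not euclidean: w1 R w0 and w1 R w2 but not w0 R w2.
R is serial: every world has an R-successor.
(A) axiom D: valid iff R is serial. R is serial — valid.
(B) axiom 5: valid iff R is euclidean. R is not euclidean — not valid.
(C) PPφ → Pφ (the dual of axiom 4) characterises the transitive frames. R is not transitive — not valid.
(D) axiom T: valid iff R is reflexive. R is reflexive — valid.
(E) axiom B: valid iff R is symmetric. R is symmetric — valid.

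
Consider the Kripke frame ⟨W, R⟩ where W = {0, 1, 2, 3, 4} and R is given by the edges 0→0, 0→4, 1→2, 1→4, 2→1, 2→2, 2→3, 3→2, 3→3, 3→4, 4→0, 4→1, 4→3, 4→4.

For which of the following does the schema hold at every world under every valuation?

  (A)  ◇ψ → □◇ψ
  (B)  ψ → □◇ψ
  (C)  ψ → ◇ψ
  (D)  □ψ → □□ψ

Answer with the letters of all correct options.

R is not reflexive: not 1 R 1.
R is symmetric: every R-edge is matched by its reverse.
R is not transitive: 0 R 4 and 4 R 1 but not 0 R 1.
R is not euclidean: 1 R 2 and 1 R 4 but not 2 R 4.
(A) ◇ψ → □◇ψ is axiom 5, which corresponds to the euclidean property. R is not euclidean — not valid.
(B) ψ → □◇ψ is axiom B, which corresponds to symmetry. R is symmetric — valid.
(C) ψ → ◇ψ (the dual of axiom T) characterises the reflexive frames. R is not reflexive — not valid.
(D) □ψ → □□ψ is axiom 4; it is valid on a frame exactly when R is transitive. R is not transitive, so not valid.

B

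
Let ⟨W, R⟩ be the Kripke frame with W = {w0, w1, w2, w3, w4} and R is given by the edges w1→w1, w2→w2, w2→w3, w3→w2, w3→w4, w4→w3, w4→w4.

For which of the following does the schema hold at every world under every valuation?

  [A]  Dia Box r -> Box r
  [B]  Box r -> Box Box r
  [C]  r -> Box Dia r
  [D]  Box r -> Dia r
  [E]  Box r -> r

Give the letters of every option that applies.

C

R is not reflexive: not w0 R w0.
R is symmetric: every R-edge is matched by its reverse.
R is not transitive: w2 R w3 and w3 R w4 but not w2 R w4.
R is not euclidean: w3 R w2 and w3 R w4 but not w2 R w4.
R is not serial: w0 has no R-successor.
(A) Dia Box r -> Box r is the dual of axiom 5; it is valid on a frame exactly when R is euclidean. R is not euclidean, so not valid.
(B) Box r -> Box Box r (axiom 4) characterises the transitive frames. R is not transitive — not valid.
(C) r -> Box Dia r is axiom B, which corresponds to symmetry. R is symmetric — valid.
(D) Box r -> Dia r is axiom D; it is valid on a frame exactly when R is serial. R is not serial, so not valid.
(E) axiom T: valid iff R is reflexive. R is not reflexive — not valid.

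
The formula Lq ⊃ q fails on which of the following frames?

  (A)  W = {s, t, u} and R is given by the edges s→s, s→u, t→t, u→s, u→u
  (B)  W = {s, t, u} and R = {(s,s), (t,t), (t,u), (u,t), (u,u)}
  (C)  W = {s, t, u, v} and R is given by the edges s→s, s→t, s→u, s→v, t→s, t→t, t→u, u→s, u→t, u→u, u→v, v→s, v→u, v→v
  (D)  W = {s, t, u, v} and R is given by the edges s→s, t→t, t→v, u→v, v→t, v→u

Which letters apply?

D

The schema Lq ⊃ q is axiom T; it is valid on a frame iff R is reflexive.
(A) R is reflexive (each world relates to itself), so the schema is valid here.
(B) R is reflexive (each world relates to itself), so the schema is valid here.
(C) R is reflexive (each world relates to itself), so the schema is valid here.
(D) R is not reflexive (not u R u), so the schema fails here.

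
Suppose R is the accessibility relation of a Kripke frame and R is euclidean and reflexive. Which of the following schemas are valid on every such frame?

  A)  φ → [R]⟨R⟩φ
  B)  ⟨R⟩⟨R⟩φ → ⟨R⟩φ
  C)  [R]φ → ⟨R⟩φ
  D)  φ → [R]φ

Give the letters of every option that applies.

A, B, C

A reflexive euclidean relation is also symmetric (from wRw and wRv the euclidean condition gives vRw) and hence transitive; it is an equivalence relation.
(A) φ → [R]⟨R⟩φ is axiom B, which corresponds to symmetry. Every such R is symmetric — valid.
(B) ⟨R⟩⟨R⟩φ → ⟨R⟩φ is the dual of axiom 4, which corresponds to transitivity. Every such R is transitive — valid.
(C) [R]φ → ⟨R⟩φ is axiom D; it is valid on a frame exactly when R is serial. Every such R is serial, so valid.
(D) φ → [R]φ is equivalent to ◇p→p; it holds exactly when R ⊆ identity. Such an R need not be a subset of the identity — not valid.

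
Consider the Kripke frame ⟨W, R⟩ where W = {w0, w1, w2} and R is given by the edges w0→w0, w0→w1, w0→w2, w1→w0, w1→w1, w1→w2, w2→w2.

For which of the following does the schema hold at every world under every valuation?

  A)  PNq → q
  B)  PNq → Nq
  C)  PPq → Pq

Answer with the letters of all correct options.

C

R is not symmetric: w0 R w2 but not w2 R w0.
R is transitive: R is closed under composition.
R is not euclidean: w0 R w2 and w0 R w0 but not w2 R w0.
(A) PNq → q (the dual of axiom B) characterises the symmetric frames. R is not symmetric — not valid.
(B) PNq → Nq (the dual of axiom 5) characterises the euclidean frames. R is not euclidean — not valid.
(C) PPq → Pq is the dual of axiom 4; it is valid on a frame exactly when R is transitive. R is transitive, so valid.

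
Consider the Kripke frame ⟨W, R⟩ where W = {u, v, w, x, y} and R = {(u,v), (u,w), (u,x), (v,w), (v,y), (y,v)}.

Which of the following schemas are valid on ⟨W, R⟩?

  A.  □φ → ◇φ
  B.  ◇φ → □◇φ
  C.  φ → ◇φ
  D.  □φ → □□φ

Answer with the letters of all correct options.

none

R is not reflexive: not u R u.
R is not transitive: u R v and v R y but not u R y.
R is not euclidean: u R v and u R x but not v R x.
R is not serial: w has no R-successor.
(A) axiom D: valid iff R is serial. R is not serial — not valid.
(B) ◇φ → □◇φ (axiom 5) characterises the euclidean frames. R is not euclidean — not valid.
(C) φ → ◇φ is the dual of axiom T; it is valid on a frame exactly when R is reflexive. R is not reflexive, so not valid.
(D) □φ → □□φ is axiom 4; it is valid on a frame exactly when R is transitive. R is not transitive, so not valid.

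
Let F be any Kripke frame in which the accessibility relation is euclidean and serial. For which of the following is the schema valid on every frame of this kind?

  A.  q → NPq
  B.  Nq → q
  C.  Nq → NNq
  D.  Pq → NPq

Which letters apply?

(A) axiom B: valid iff R is symmetric. Such an R need not be symmetric — not valid.
(B) Nq → q is axiom T; it is valid on a frame exactly when R is reflexive. Such an R need not be reflexive, so not valid.
(C) axiom 4: valid iff R is transitive. Such an R need not be transitive — not valid.
(D) Pq → NPq is axiom 5; it is valid on a frame exactly when R is euclidean. Every such R is euclidean, so valid.

D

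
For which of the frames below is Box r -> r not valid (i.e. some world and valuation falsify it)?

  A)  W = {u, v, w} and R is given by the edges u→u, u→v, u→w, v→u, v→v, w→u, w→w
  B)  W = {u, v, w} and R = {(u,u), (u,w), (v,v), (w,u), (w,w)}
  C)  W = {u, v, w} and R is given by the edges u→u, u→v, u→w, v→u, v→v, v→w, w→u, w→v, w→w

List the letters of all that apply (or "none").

The schema Box r -> r is axiom T; it is valid on a frame iff R is reflexive.
(A) R is reflexive (each world relates to itself), so the schema is valid here.
(B) R is reflexive (each world relates to itself), so the schema is valid here.
(C) R is reflexive (each world relates to itself), so the schema is valid here.

none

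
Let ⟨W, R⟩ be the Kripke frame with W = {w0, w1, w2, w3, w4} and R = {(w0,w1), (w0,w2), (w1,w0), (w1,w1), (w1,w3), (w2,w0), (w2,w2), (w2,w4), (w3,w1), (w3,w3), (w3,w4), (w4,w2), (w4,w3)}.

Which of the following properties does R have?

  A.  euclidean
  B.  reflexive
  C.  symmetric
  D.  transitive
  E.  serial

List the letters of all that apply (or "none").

C, E

(A) not euclidean: w0 R w1 and w0 R w2 but not w1 R w2.
(B) not reflexive: not w0 R w0.
(C) symmetric: every R-edge is matched by its reverse.
(D) not transitive: w0 R w1 and w1 R w0 but not w0 R w0.
(E) serial: every world has an R-successor.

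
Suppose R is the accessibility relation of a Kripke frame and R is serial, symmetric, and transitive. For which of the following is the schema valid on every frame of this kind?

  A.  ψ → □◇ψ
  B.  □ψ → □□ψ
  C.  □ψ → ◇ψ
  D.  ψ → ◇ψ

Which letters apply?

A, B, C, D

A serial symmetric transitive relation is reflexive (take any v with uRv; symmetry gives vRu and transitivity gives uRu), hence an equivalence relation.
(A) axiom B: valid iff R is symmetric. Every such R is symmetric — valid.
(B) axiom 4: valid iff R is transitive. Every such R is transitive — valid.
(C) axiom D: valid iff R is serial. Every such R is serial — valid.
(D) ψ → ◇ψ is the dual of axiom T, which corresponds to reflexivity. Every such R is reflexive — valid.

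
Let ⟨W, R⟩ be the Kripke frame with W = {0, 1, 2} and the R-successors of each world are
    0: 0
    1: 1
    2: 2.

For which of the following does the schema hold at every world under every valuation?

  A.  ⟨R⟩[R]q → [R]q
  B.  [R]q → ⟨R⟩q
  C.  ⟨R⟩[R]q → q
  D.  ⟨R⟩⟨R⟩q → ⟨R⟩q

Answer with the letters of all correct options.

A, B, C, D

R is symmetric: every R-edge is matched by its reverse.
R is transitive: R is closed under composition.
R is euclidean: any two R-successors of the same world are R-related.
R is serial: every world has an R-successor.
(A) ⟨R⟩[R]q → [R]q (the dual of axiom 5) characterises the euclidean frames. R is euclidean — valid.
(B) [R]q → ⟨R⟩q is axiom D; it is valid on a frame exactly when R is serial. R is serial, so valid.
(C) ⟨R⟩[R]q → q is the dual of axiom B; it is valid on a frame exactly when R is symmetric. R is symmetric, so valid.
(D) ⟨R⟩⟨R⟩q → ⟨R⟩q (the dual of axiom 4) characterises the transitive frames. R is transitive — valid.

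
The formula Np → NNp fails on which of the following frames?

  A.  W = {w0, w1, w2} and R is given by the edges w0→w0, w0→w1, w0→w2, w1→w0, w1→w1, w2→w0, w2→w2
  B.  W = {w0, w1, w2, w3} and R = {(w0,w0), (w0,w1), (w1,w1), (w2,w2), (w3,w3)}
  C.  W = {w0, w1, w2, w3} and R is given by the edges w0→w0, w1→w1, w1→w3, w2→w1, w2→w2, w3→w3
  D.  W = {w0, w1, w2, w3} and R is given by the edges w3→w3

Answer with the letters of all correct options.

The schema Np → NNp is axiom 4; it is valid on a frame iff R is transitive.
(A) R is not transitive (w1 R w0 and w0 R w2 but not w1 R w2), so the schema fails here.
(B) R is transitive (R is closed under composition), so the schema is valid here.
(C) R is not transitive (w2 R w1 and w1 R w3 but not w2 R w3), so the schema fails here.
(D) R is transitive (R is closed under composition), so the schema is valid here.

A, C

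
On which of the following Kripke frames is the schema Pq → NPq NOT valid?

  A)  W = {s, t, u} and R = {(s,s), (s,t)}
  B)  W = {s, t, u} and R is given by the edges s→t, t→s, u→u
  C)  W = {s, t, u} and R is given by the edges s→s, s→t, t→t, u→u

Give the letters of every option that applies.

The schema Pq → NPq is axiom 5; it is valid on a frame iff R is euclidean.
(A) R is not euclidean (s R t and s R s but not t R s), so the schema fails here.
(B) R is not euclidean (s R t and s R t but not t R t), so the schema fails here.
(C) R is not euclidean (s R t and s R s but not t R s), so the schema fails here.

A, B, C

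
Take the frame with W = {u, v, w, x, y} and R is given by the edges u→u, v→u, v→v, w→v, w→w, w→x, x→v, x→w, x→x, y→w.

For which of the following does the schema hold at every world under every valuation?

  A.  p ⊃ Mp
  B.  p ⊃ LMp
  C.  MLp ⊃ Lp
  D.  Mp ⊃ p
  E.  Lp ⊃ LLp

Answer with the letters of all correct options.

R is not reflexive: not y R y.
R is not symmetric: v R u but not u R v.
R is not transitive: w R v and v R u but not w R u.
R is not euclidean: v R u and v R v but not u R v.
R is not a subset of the identity: v R u with v ≠ u.
(A) p ⊃ Mp (the dual of axiom T) characterises the reflexive frames. R is not reflexive — not valid.
(B) p ⊃ LMp is axiom B, which corresponds to symmetry. R is not symmetric — not valid.
(C) the dual of axiom 5: valid iff R is euclidean. R is not euclidean — not valid.
(D) Mp ⊃ p is valid only on frames where every R-edge is a self-loop. Here R ⊄ identity — not valid.
(E) axiom 4: valid iff R is transitive. R is not transitive — not valid.

none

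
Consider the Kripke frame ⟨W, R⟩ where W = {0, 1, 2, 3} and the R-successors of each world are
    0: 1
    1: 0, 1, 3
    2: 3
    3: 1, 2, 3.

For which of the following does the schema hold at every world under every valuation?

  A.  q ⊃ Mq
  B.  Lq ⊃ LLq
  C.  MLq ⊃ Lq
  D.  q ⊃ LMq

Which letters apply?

D

R is not reflexive: not 0 R 0.
R is symmetric: every R-edge is matched by its reverse.
R is not transitive: 0 R 1 and 1 R 0 but not 0 R 0.
R is not euclidean: 1 R 0 and 1 R 3 but not 0 R 3.
(A) the dual of axiom T: valid iff R is reflexive. R is not reflexive — not valid.
(B) Lq ⊃ LLq is axiom 4, which corresponds to transitivity. R is not transitive — not valid.
(C) the dual of axiom 5: valid iff R is euclidean. R is not euclidean — not valid.
(D) q ⊃ LMq is axiom B; it is valid on a frame exactly when R is symmetric. R is symmetric, so valid.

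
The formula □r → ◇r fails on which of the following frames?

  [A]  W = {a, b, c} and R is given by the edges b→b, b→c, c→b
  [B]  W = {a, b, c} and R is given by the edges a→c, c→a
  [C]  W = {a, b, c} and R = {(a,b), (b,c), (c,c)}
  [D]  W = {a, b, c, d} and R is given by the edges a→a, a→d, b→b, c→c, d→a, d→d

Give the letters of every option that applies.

The schema □r → ◇r is axiom D; it is valid on a frame iff R is serial.
(A) R is not serial (a has no R-successor), so the schema fails here.
(B) R is not serial (b has no R-successor), so the schema fails here.
(C) R is serial (every world has an R-successor), so the schema is valid here.
(D) R is serial (every world has an R-successor), so the schema is valid here.

A, B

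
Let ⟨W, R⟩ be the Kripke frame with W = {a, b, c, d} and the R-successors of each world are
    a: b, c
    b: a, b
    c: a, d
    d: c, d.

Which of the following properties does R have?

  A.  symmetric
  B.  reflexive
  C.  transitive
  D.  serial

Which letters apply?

(A) symmetric: every R-edge is matched by its reverse.
(B) not reflexive: not a R a.
(C) not transitive: a R b and b R a but not a R a.
(D) serial: every world has an R-successor.

A, D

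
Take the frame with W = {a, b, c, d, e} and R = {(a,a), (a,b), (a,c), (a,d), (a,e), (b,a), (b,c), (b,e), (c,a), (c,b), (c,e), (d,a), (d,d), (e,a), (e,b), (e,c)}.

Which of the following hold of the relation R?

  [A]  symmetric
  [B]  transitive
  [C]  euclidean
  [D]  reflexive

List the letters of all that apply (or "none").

(A) symmetric: every R-edge is matched by its reverse.
(B) not transitive: b R a and a R b but not b R b.
(C) not euclidean: a R b and a R d but not b R d.
(D) not reflexive: not b R b.

A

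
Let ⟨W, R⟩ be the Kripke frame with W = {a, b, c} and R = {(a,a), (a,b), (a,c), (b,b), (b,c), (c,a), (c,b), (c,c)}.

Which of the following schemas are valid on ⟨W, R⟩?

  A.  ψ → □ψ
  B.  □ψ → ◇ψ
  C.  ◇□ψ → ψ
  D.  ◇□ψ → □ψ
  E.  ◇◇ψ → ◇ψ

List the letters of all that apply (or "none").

B

R is not symmetric: a R b but not b R a.
R is not transitive: b R c and c R a but not b R a.
R is not euclidean: a R b and a R a but not b R a.
R is serial: every world has an R-successor.
R is not a subset of the identity: a R b with a ≠ b.
(A) ψ → □ψ is valid only on frames where every R-edge is a self-loop. Here R ⊄ identity — not valid.
(B) □ψ → ◇ψ (axiom D) characterises the serial frames. R is serial — valid.
(C) ◇□ψ → ψ (the dual of axiom B) characterises the symmetric frames. R is not symmetric — not valid.
(D) ◇□ψ → □ψ is the dual of axiom 5; it is valid on a frame exactly when R is euclidean. R is not euclidean, so not valid.
(E) ◇◇ψ → ◇ψ is the dual of axiom 4, which corresponds to transitivity. R is not transitive — not valid.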